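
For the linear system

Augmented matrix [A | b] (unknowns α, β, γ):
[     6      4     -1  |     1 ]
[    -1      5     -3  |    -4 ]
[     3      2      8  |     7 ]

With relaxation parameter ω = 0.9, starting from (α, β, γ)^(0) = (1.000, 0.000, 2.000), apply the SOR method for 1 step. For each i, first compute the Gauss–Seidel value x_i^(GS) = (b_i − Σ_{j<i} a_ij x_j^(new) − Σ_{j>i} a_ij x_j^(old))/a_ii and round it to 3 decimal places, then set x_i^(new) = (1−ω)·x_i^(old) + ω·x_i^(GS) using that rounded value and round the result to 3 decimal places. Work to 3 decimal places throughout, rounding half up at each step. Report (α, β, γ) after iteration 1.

(0.550, 0.459, 0.699)

Iteration 1:
  α: GS value = (1 - (4)·0.000 - (-1)·2.000) / (6) = 0.500;  α ← (1−ω)·1.000 + ω·0.500 = 0.550
  β: GS value = (-4 - (-1)·0.550 - (-3)·2.000) / (5) = 0.510;  β ← (1−ω)·0.000 + ω·0.510 = 0.459
  γ: GS value = (7 - (3)·0.550 - (2)·0.459) / (8) = 0.554;  γ ← (1−ω)·2.000 + ω·0.554 = 0.699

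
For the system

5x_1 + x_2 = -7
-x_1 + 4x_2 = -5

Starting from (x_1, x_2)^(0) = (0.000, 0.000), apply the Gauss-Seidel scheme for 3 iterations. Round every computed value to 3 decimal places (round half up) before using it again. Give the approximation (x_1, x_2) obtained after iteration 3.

Iteration 1:
  x_1 = (-7 - (1)·0.000) / (5) = -1.400
  x_2 = (-5 - (-1)·-1.400) / (4) = -1.600
Iteration 2:
  x_1 = (-7 - (1)·-1.600) / (5) = -1.080
  x_2 = (-5 - (-1)·-1.080) / (4) = -1.520
Iteration 3:
  x_1 = (-7 - (1)·-1.520) / (5) = -1.096
  x_2 = (-5 - (-1)·-1.096) / (4) = -1.524

(-1.096, -1.524)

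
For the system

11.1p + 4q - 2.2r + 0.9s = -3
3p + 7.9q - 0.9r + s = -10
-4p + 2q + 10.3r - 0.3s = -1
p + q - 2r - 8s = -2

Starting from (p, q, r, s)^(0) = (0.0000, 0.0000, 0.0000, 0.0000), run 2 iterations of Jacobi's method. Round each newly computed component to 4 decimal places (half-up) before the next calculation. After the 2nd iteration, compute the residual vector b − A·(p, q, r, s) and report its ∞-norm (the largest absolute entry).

1.4968

Iteration 1:
  p = (-3 - (4)·0.0000 - (-2.2)·0.0000 - (0.9)·0.0000) / (11.1) = -0.2703
  q = (-10 - (3)·0.0000 - (-0.9)·0.0000 - (1)·0.0000) / (7.9) = -1.2658
  r = (-1 - (-4)·0.0000 - (2)·0.0000 - (-0.3)·0.0000) / (10.3) = -0.0971
  s = (-2 - (1)·0.0000 - (1)·0.0000 - (-2)·0.0000) / (-8) = 0.2500
Iteration 2:
  p = (-3 - (4)·-1.2658 - (-2.2)·-0.0971 - (0.9)·0.2500) / (11.1) = 0.1464
  q = (-10 - (3)·-0.2703 - (-0.9)·-0.0971 - (1)·0.2500) / (7.9) = -1.2059
  r = (-1 - (-4)·-0.2703 - (2)·-1.2658 - (-0.3)·0.2500) / (10.3) = 0.0510
  s = (-2 - (1)·-0.2703 - (1)·-1.2658 - (-2)·-0.0971) / (-8) = 0.0823
Residual b − A·x = (0.2367, -0.9490, 1.4968, -0.1801); ∞-norm = 1.4968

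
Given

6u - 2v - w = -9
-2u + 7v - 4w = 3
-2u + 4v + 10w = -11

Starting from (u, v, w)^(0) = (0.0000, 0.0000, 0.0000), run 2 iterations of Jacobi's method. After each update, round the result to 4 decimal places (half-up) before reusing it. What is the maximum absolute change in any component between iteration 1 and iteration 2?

1.0572

Iteration 1:
  u = (-9 - (-2)·0.0000 - (-1)·0.0000) / (6) = -1.5000
  v = (3 - (-2)·0.0000 - (-4)·0.0000) / (7) = 0.4286
  w = (-11 - (-2)·0.0000 - (4)·0.0000) / (10) = -1.1000
Iteration 2:
  u = (-9 - (-2)·0.4286 - (-1)·-1.1000) / (6) = -1.5405
  v = (3 - (-2)·-1.5000 - (-4)·-1.1000) / (7) = -0.6286
  w = (-11 - (-2)·-1.5000 - (4)·0.4286) / (10) = -1.5714
Change: (-0.0405, -1.0572, -0.4714) → max |·| = 1.0572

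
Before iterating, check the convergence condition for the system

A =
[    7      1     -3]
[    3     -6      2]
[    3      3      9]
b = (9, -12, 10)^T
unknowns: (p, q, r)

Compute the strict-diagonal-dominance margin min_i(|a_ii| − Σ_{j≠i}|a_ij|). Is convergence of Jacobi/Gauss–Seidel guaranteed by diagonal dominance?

1

row 1: |7| − (1+3) = 3
row 2: |-6| − (3+2) = 1
row 3: |9| − (3+3) = 3
minimum over rows = 1 → strictly diagonally dominant (convergence guaranteed)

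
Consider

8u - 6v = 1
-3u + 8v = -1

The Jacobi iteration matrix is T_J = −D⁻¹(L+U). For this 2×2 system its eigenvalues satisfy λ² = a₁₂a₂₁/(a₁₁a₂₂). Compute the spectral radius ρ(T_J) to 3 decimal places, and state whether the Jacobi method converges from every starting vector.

0.530

a₁₂a₂₁/(a₁₁a₂₂) = (-6)·(-3) / ((8)·(8)) = 0.281250
ρ = √|0.281250| = √0.281250 = 0.530
ρ < 1, so Jacobi converges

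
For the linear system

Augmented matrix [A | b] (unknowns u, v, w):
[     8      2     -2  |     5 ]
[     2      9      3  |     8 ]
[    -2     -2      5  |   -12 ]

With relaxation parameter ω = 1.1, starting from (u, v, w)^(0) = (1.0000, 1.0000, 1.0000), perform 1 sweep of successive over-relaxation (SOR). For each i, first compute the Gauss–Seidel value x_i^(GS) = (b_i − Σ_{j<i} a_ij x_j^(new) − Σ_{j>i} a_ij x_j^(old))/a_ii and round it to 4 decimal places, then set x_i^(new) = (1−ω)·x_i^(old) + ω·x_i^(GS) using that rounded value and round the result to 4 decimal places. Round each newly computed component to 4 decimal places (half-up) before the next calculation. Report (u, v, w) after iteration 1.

Iteration 1:
  u: GS value = (5 - (2)·1.0000 - (-2)·1.0000) / (8) = 0.6250;  u ← (1−ω)·1.0000 + ω·0.6250 = 0.5875
  v: GS value = (8 - (2)·0.5875 - (3)·1.0000) / (9) = 0.4250;  v ← (1−ω)·1.0000 + ω·0.4250 = 0.3675
  w: GS value = (-12 - (-2)·0.5875 - (-2)·0.3675) / (5) = -2.0180;  w ← (1−ω)·1.0000 + ω·-2.0180 = -2.3198

(0.5875, 0.3675, -2.3198)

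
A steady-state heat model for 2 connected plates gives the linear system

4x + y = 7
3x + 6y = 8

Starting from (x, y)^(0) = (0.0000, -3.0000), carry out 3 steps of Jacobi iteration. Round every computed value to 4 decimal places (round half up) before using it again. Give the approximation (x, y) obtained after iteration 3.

(1.7292, 0.6250)

Iteration 1:
  x = (7 - (1)·-3.0000) / (4) = 2.5000
  y = (8 - (3)·0.0000) / (6) = 1.3333
Iteration 2:
  x = (7 - (1)·1.3333) / (4) = 1.4167
  y = (8 - (3)·2.5000) / (6) = 0.0833
Iteration 3:
  x = (7 - (1)·0.0833) / (4) = 1.7292
  y = (8 - (3)·1.4167) / (6) = 0.6250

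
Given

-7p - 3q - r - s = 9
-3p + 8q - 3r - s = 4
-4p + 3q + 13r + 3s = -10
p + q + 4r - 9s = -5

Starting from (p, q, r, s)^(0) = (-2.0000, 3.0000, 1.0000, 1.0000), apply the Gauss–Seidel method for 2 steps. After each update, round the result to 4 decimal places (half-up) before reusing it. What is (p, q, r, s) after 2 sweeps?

Iteration 1:
  p = (9 - (-3)·3.0000 - (-1)·1.0000 - (-1)·1.0000) / (-7) = -2.8571
  q = (4 - (-3)·-2.8571 - (-3)·1.0000 - (-1)·1.0000) / (8) = -0.0714
  r = (-10 - (-4)·-2.8571 - (3)·-0.0714 - (3)·1.0000) / (13) = -1.8626
  s = (-5 - (1)·-2.8571 - (1)·-0.0714 - (4)·-1.8626) / (-9) = -0.5977
Iteration 2:
  p = (9 - (-3)·-0.0714 - (-1)·-1.8626 - (-1)·-0.5977) / (-7) = -0.9036
  q = (4 - (-3)·-0.9036 - (-3)·-1.8626 - (-1)·-0.5977) / (8) = -0.6120
  r = (-10 - (-4)·-0.9036 - (3)·-0.6120 - (3)·-0.5977) / (13) = -0.7681
  s = (-5 - (1)·-0.9036 - (1)·-0.6120 - (4)·-0.7681) / (-9) = 0.0458

(-0.9036, -0.6120, -0.7681, 0.0458)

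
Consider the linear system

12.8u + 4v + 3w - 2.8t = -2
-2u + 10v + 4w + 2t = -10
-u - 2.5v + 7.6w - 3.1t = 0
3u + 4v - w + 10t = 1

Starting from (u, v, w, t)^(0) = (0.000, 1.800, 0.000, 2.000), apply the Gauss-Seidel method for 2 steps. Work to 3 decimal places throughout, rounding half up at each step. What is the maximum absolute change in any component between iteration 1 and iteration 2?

0.684

Iteration 1:
  u = (-2 - (4)·1.800 - (3)·0.000 - (-2.8)·2.000) / (12.8) = -0.281
  v = (-10 - (-2)·-0.281 - (4)·0.000 - (2)·2.000) / (10) = -1.456
  w = (0 - (-1)·-0.281 - (-2.5)·-1.456 - (-3.1)·2.000) / (7.6) = 0.300
  t = (1 - (3)·-0.281 - (4)·-1.456 - (-1)·0.300) / (10) = 0.797
Iteration 2:
  u = (-2 - (4)·-1.456 - (3)·0.300 - (-2.8)·0.797) / (12.8) = 0.403
  v = (-10 - (-2)·0.403 - (4)·0.300 - (2)·0.797) / (10) = -1.199
  w = (0 - (-1)·0.403 - (-2.5)·-1.199 - (-3.1)·0.797) / (7.6) = -0.016
  t = (1 - (3)·0.403 - (4)·-1.199 - (-1)·-0.016) / (10) = 0.457
Change: (0.684, 0.257, -0.316, -0.340) → max |·| = 0.684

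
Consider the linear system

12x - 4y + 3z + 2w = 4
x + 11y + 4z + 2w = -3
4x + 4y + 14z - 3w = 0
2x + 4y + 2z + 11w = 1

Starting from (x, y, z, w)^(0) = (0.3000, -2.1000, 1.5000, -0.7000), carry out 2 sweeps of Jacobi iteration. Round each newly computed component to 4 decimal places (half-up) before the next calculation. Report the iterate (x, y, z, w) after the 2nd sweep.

Iteration 1:
  x = (4 - (-4)·-2.1000 - (3)·1.5000 - (2)·-0.7000) / (12) = -0.6250
  y = (-3 - (1)·0.3000 - (4)·1.5000 - (2)·-0.7000) / (11) = -0.7182
  z = (0 - (4)·0.3000 - (4)·-2.1000 - (-3)·-0.7000) / (14) = 0.3643
  w = (1 - (2)·0.3000 - (4)·-2.1000 - (2)·1.5000) / (11) = 0.5273
Iteration 2:
  x = (4 - (-4)·-0.7182 - (3)·0.3643 - (2)·0.5273) / (12) = -0.0850
  y = (-3 - (1)·-0.6250 - (4)·0.3643 - (2)·0.5273) / (11) = -0.4443
  z = (0 - (4)·-0.6250 - (4)·-0.7182 - (-3)·0.5273) / (14) = 0.4968
  w = (1 - (2)·-0.6250 - (4)·-0.7182 - (2)·0.3643) / (11) = 0.3995

(-0.0850, -0.4443, 0.4968, 0.3995)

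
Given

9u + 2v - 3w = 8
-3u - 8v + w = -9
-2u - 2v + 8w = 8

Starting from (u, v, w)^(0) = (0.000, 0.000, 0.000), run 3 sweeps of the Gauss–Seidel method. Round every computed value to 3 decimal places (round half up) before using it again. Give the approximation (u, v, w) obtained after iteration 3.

(1.202, 0.863, 1.516)

Iteration 1:
  u = (8 - (2)·0.000 - (-3)·0.000) / (9) = 0.889
  v = (-9 - (-3)·0.889 - (1)·0.000) / (-8) = 0.792
  w = (8 - (-2)·0.889 - (-2)·0.792) / (8) = 1.420
Iteration 2:
  u = (8 - (2)·0.792 - (-3)·1.420) / (9) = 1.186
  v = (-9 - (-3)·1.186 - (1)·1.420) / (-8) = 0.858
  w = (8 - (-2)·1.186 - (-2)·0.858) / (8) = 1.511
Iteration 3:
  u = (8 - (2)·0.858 - (-3)·1.511) / (9) = 1.202
  v = (-9 - (-3)·1.202 - (1)·1.511) / (-8) = 0.863
  w = (8 - (-2)·1.202 - (-2)·0.863) / (8) = 1.516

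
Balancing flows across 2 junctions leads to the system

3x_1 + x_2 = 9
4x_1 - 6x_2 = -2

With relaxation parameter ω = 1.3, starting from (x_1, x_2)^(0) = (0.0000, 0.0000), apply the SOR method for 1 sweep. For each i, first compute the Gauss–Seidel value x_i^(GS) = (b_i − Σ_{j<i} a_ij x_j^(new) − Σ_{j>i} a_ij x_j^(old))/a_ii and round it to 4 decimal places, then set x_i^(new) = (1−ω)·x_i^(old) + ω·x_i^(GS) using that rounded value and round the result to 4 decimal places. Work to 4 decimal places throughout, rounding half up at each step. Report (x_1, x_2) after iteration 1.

(3.9000, 3.8133)

Iteration 1:
  x_1: GS value = (9 - (1)·0.0000) / (3) = 3.0000;  x_1 ← (1−ω)·0.0000 + ω·3.0000 = 3.9000
  x_2: GS value = (-2 - (4)·3.9000) / (-6) = 2.9333;  x_2 ← (1−ω)·0.0000 + ω·2.9333 = 3.8133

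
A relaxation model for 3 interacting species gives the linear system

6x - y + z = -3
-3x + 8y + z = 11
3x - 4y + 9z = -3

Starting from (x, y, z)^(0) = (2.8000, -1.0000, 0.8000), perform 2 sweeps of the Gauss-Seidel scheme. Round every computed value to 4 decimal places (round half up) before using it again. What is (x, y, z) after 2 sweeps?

Iteration 1:
  x = (-3 - (-1)·-1.0000 - (1)·0.8000) / (6) = -0.8000
  y = (11 - (-3)·-0.8000 - (1)·0.8000) / (8) = 0.9750
  z = (-3 - (3)·-0.8000 - (-4)·0.9750) / (9) = 0.3667
Iteration 2:
  x = (-3 - (-1)·0.9750 - (1)·0.3667) / (6) = -0.3986
  y = (11 - (-3)·-0.3986 - (1)·0.3667) / (8) = 1.1797
  z = (-3 - (3)·-0.3986 - (-4)·1.1797) / (9) = 0.3238

(-0.3986, 1.1797, 0.3238)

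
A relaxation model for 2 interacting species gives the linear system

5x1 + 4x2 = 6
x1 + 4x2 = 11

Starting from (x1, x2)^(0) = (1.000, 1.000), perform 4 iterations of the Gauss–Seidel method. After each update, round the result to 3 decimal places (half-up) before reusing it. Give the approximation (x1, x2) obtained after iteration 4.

Iteration 1:
  x1 = (6 - (4)·1.000) / (5) = 0.400
  x2 = (11 - (1)·0.400) / (4) = 2.650
Iteration 2:
  x1 = (6 - (4)·2.650) / (5) = -0.920
  x2 = (11 - (1)·-0.920) / (4) = 2.980
Iteration 3:
  x1 = (6 - (4)·2.980) / (5) = -1.184
  x2 = (11 - (1)·-1.184) / (4) = 3.046
Iteration 4:
  x1 = (6 - (4)·3.046) / (5) = -1.237
  x2 = (11 - (1)·-1.237) / (4) = 3.059

(-1.237, 3.059)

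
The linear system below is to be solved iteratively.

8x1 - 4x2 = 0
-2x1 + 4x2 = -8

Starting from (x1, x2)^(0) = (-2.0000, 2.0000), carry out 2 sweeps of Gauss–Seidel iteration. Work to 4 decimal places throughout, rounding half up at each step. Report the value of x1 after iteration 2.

Iteration 1:
  x1 = (0 - (-4)·2.0000) / (8) = 1.0000
  x2 = (-8 - (-2)·1.0000) / (4) = -1.5000
Iteration 2:
  x1 = (0 - (-4)·-1.5000) / (8) = -0.7500
  x2 = (-8 - (-2)·-0.7500) / (4) = -2.3750

-0.7500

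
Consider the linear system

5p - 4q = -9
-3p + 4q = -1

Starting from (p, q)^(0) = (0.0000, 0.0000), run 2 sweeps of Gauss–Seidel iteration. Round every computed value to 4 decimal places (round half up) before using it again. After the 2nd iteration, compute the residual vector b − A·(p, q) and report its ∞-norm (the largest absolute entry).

Iteration 1:
  p = (-9 - (-4)·0.0000) / (5) = -1.8000
  q = (-1 - (-3)·-1.8000) / (4) = -1.6000
Iteration 2:
  p = (-9 - (-4)·-1.6000) / (5) = -3.0800
  q = (-1 - (-3)·-3.0800) / (4) = -2.5600
Residual b − A·x = (-3.8400, 0.0000); ∞-norm = 3.8400

3.8400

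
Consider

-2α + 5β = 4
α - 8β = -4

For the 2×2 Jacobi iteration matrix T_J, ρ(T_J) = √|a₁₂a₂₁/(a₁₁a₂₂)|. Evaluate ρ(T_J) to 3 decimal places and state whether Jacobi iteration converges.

a₁₂a₂₁/(a₁₁a₂₂) = (5)·(1) / ((-2)·(-8)) = 0.312500
ρ = √|0.312500| = √0.312500 = 0.559
ρ < 1, so Jacobi converges

0.559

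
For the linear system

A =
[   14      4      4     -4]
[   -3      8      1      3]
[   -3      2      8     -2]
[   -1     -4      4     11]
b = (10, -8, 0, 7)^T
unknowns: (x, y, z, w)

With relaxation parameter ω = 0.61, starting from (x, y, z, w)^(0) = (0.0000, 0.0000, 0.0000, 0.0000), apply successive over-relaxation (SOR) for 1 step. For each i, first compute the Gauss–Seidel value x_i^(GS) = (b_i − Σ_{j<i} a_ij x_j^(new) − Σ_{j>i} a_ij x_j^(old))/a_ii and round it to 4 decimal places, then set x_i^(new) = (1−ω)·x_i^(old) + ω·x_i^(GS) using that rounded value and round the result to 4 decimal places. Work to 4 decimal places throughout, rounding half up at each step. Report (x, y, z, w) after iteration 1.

(0.4357, -0.5103, 0.1775, 0.2598)

Iteration 1:
  x: GS value = (10 - (4)·0.0000 - (4)·0.0000 - (-4)·0.0000) / (14) = 0.7143;  x ← (1−ω)·0.0000 + ω·0.7143 = 0.4357
  y: GS value = (-8 - (-3)·0.4357 - (1)·0.0000 - (3)·0.0000) / (8) = -0.8366;  y ← (1−ω)·0.0000 + ω·-0.8366 = -0.5103
  z: GS value = (0 - (-3)·0.4357 - (2)·-0.5103 - (-2)·0.0000) / (8) = 0.2910;  z ← (1−ω)·0.0000 + ω·0.2910 = 0.1775
  w: GS value = (7 - (-1)·0.4357 - (-4)·-0.5103 - (4)·0.1775) / (11) = 0.4259;  w ← (1−ω)·0.0000 + ω·0.4259 = 0.2598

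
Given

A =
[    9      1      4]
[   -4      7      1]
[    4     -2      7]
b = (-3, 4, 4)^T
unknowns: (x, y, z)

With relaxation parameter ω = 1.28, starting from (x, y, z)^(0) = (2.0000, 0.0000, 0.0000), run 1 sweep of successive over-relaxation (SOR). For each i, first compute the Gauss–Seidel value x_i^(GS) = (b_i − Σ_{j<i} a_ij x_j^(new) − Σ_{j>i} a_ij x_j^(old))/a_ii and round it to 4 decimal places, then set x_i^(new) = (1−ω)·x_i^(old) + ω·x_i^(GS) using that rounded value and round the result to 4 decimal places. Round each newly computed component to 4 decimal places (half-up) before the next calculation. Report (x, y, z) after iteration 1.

Iteration 1:
  x: GS value = (-3 - (1)·0.0000 - (4)·0.0000) / (9) = -0.3333;  x ← (1−ω)·2.0000 + ω·-0.3333 = -0.9866
  y: GS value = (4 - (-4)·-0.9866 - (1)·0.0000) / (7) = 0.0077;  y ← (1−ω)·0.0000 + ω·0.0077 = 0.0099
  z: GS value = (4 - (4)·-0.9866 - (-2)·0.0099) / (7) = 1.1380;  z ← (1−ω)·0.0000 + ω·1.1380 = 1.4566

(-0.9866, 0.0099, 1.4566)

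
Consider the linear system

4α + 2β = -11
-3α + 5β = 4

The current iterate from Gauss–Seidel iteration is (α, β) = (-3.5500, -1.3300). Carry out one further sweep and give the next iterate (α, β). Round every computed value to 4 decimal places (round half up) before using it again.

One sweep:
  α = (-11 - (2)·-1.3300) / (4) = -2.0850
  β = (4 - (-3)·-2.0850) / (5) = -0.4510

(-2.0850, -0.4510)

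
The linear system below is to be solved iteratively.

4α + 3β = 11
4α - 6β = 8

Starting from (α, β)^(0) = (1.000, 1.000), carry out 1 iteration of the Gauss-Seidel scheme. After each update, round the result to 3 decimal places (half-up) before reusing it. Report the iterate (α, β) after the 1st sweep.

Iteration 1:
  α = (11 - (3)·1.000) / (4) = 2.000
  β = (8 - (4)·2.000) / (-6) = 0.000

(2.000, 0.000)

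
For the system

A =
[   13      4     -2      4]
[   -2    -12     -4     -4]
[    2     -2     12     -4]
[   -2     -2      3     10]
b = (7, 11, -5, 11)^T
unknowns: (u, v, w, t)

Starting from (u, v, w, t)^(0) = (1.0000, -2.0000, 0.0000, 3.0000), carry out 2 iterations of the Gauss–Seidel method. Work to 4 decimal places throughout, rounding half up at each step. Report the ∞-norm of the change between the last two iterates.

Iteration 1:
  u = (7 - (4)·-2.0000 - (-2)·0.0000 - (4)·3.0000) / (13) = 0.2308
  v = (11 - (-2)·0.2308 - (-4)·0.0000 - (-4)·3.0000) / (-12) = -1.9551
  w = (-5 - (2)·0.2308 - (-2)·-1.9551 - (-4)·3.0000) / (12) = 0.2190
  t = (11 - (-2)·0.2308 - (-2)·-1.9551 - (3)·0.2190) / (10) = 0.6894
Iteration 2:
  u = (7 - (4)·-1.9551 - (-2)·0.2190 - (4)·0.6894) / (13) = 0.9616
  v = (11 - (-2)·0.9616 - (-4)·0.2190 - (-4)·0.6894) / (-12) = -1.3797
  w = (-5 - (2)·0.9616 - (-2)·-1.3797 - (-4)·0.6894) / (12) = -0.5771
  t = (11 - (-2)·0.9616 - (-2)·-1.3797 - (3)·-0.5771) / (10) = 1.1895
Change: (0.7308, 0.5754, -0.7961, 0.5001) → max |·| = 0.7961

0.7961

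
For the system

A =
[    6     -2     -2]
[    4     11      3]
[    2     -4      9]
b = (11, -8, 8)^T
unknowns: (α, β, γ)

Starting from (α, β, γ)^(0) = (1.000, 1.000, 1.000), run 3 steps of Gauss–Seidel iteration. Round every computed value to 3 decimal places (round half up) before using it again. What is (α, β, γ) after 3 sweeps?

Iteration 1:
  α = (11 - (-2)·1.000 - (-2)·1.000) / (6) = 2.500
  β = (-8 - (4)·2.500 - (3)·1.000) / (11) = -1.909
  γ = (8 - (2)·2.500 - (-4)·-1.909) / (9) = -0.515
Iteration 2:
  α = (11 - (-2)·-1.909 - (-2)·-0.515) / (6) = 1.025
  β = (-8 - (4)·1.025 - (3)·-0.515) / (11) = -0.960
  γ = (8 - (2)·1.025 - (-4)·-0.960) / (9) = 0.234
Iteration 3:
  α = (11 - (-2)·-0.960 - (-2)·0.234) / (6) = 1.591
  β = (-8 - (4)·1.591 - (3)·0.234) / (11) = -1.370
  γ = (8 - (2)·1.591 - (-4)·-1.370) / (9) = -0.074

(1.591, -1.370, -0.074)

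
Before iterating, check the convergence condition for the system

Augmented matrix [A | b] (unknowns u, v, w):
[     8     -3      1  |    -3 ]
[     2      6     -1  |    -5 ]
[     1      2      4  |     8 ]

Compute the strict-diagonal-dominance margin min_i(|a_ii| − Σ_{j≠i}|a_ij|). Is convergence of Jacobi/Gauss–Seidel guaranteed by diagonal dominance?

row 1: |8| − (3+1) = 4
row 2: |6| − (2+1) = 3
row 3: |4| − (1+2) = 1
minimum over rows = 1 → strictly diagonally dominant (convergence guaranteed)

1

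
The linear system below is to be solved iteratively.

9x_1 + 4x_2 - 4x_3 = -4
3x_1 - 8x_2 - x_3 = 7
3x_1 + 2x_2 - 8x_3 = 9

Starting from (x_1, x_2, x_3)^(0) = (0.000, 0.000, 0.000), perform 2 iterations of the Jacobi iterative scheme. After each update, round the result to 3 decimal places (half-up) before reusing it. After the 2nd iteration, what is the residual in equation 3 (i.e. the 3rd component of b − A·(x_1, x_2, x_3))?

0.390

Iteration 1:
  x_1 = (-4 - (4)·0.000 - (-4)·0.000) / (9) = -0.444
  x_2 = (7 - (3)·0.000 - (-1)·0.000) / (-8) = -0.875
  x_3 = (9 - (3)·0.000 - (2)·0.000) / (-8) = -1.125
Iteration 2:
  x_1 = (-4 - (4)·-0.875 - (-4)·-1.125) / (9) = -0.556
  x_2 = (7 - (3)·-0.444 - (-1)·-1.125) / (-8) = -0.901
  x_3 = (9 - (3)·-0.444 - (2)·-0.875) / (-8) = -1.510
Residual b − A·x = (-1.432, -0.050, 0.390)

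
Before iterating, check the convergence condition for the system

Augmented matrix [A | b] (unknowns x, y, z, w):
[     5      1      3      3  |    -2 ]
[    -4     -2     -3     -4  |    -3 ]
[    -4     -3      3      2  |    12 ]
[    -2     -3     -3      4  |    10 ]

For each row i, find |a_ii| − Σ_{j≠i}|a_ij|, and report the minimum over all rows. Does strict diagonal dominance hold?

-9

row 1: |5| − (1+3+3) = -2
row 2: |-2| − (4+3+4) = -9
row 3: |3| − (4+3+2) = -6
row 4: |4| − (2+3+3) = -4
minimum over rows = -9 → not strictly diagonally dominant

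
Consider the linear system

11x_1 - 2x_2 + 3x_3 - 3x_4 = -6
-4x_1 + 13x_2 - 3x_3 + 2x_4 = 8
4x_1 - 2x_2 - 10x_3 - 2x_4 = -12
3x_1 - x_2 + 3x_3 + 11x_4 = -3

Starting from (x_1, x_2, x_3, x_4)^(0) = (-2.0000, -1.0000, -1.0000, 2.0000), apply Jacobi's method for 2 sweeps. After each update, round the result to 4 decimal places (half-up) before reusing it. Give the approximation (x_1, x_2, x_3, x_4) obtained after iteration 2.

(-0.5740, 0.6196, 1.2532, -0.4010)

Iteration 1:
  x_1 = (-6 - (-2)·-1.0000 - (3)·-1.0000 - (-3)·2.0000) / (11) = 0.0909
  x_2 = (8 - (-4)·-2.0000 - (-3)·-1.0000 - (2)·2.0000) / (13) = -0.5385
  x_3 = (-12 - (4)·-2.0000 - (-2)·-1.0000 - (-2)·2.0000) / (-10) = 0.2000
  x_4 = (-3 - (3)·-2.0000 - (-1)·-1.0000 - (3)·-1.0000) / (11) = 0.4545
Iteration 2:
  x_1 = (-6 - (-2)·-0.5385 - (3)·0.2000 - (-3)·0.4545) / (11) = -0.5740
  x_2 = (8 - (-4)·0.0909 - (-3)·0.2000 - (2)·0.4545) / (13) = 0.6196
  x_3 = (-12 - (4)·0.0909 - (-2)·-0.5385 - (-2)·0.4545) / (-10) = 1.2532
  x_4 = (-3 - (3)·0.0909 - (-1)·-0.5385 - (3)·0.2000) / (11) = -0.4010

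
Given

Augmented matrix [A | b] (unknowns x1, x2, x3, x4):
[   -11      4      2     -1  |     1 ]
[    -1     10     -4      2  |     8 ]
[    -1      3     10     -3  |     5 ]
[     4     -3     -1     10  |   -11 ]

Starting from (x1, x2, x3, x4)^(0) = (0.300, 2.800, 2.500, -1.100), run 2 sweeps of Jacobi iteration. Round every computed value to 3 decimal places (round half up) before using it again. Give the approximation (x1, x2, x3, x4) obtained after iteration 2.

(0.550, 0.718, -0.006, -1.142)

Iteration 1:
  x1 = (1 - (4)·2.800 - (2)·2.500 - (-1)·-1.100) / (-11) = 1.482
  x2 = (8 - (-1)·0.300 - (-4)·2.500 - (2)·-1.100) / (10) = 2.050
  x3 = (5 - (-1)·0.300 - (3)·2.800 - (-3)·-1.100) / (10) = -0.640
  x4 = (-11 - (4)·0.300 - (-3)·2.800 - (-1)·2.500) / (10) = -0.130
Iteration 2:
  x1 = (1 - (4)·2.050 - (2)·-0.640 - (-1)·-0.130) / (-11) = 0.550
  x2 = (8 - (-1)·1.482 - (-4)·-0.640 - (2)·-0.130) / (10) = 0.718
  x3 = (5 - (-1)·1.482 - (3)·2.050 - (-3)·-0.130) / (10) = -0.006
  x4 = (-11 - (4)·1.482 - (-3)·2.050 - (-1)·-0.640) / (10) = -1.142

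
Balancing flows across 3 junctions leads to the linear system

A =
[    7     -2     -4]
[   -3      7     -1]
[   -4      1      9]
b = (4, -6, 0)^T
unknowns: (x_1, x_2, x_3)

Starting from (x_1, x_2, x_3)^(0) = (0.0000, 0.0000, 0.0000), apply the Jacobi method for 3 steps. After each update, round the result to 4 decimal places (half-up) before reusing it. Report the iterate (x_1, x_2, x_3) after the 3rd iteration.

(0.5960, -0.6673, 0.2131)

Iteration 1:
  x_1 = (4 - (-2)·0.0000 - (-4)·0.0000) / (7) = 0.5714
  x_2 = (-6 - (-3)·0.0000 - (-1)·0.0000) / (7) = -0.8571
  x_3 = (0 - (-4)·0.0000 - (1)·0.0000) / (9) = 0.0000
Iteration 2:
  x_1 = (4 - (-2)·-0.8571 - (-4)·0.0000) / (7) = 0.3265
  x_2 = (-6 - (-3)·0.5714 - (-1)·0.0000) / (7) = -0.6123
  x_3 = (0 - (-4)·0.5714 - (1)·-0.8571) / (9) = 0.3492
Iteration 3:
  x_1 = (4 - (-2)·-0.6123 - (-4)·0.3492) / (7) = 0.5960
  x_2 = (-6 - (-3)·0.3265 - (-1)·0.3492) / (7) = -0.6673
  x_3 = (0 - (-4)·0.3265 - (1)·-0.6123) / (9) = 0.2131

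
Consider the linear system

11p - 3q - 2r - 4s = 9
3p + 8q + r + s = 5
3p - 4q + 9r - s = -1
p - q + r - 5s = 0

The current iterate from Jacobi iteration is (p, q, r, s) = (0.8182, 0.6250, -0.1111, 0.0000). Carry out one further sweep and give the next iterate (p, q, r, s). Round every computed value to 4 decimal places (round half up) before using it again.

One sweep:
  p = (9 - (-3)·0.6250 - (-2)·-0.1111 - (-4)·0.0000) / (11) = 0.9684
  q = (5 - (3)·0.8182 - (1)·-0.1111 - (1)·0.0000) / (8) = 0.3321
  r = (-1 - (3)·0.8182 - (-4)·0.6250 - (-1)·0.0000) / (9) = -0.1061
  s = (0 - (1)·0.8182 - (-1)·0.6250 - (1)·-0.1111) / (-5) = 0.0164

(0.9684, 0.3321, -0.1061, 0.0164)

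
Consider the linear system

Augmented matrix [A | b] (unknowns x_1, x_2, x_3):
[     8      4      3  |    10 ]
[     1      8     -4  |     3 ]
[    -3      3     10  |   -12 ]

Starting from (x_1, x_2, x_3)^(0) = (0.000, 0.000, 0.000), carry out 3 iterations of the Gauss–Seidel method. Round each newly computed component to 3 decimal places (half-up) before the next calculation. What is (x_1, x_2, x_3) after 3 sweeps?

Iteration 1:
  x_1 = (10 - (4)·0.000 - (3)·0.000) / (8) = 1.250
  x_2 = (3 - (1)·1.250 - (-4)·0.000) / (8) = 0.219
  x_3 = (-12 - (-3)·1.250 - (3)·0.219) / (10) = -0.891
Iteration 2:
  x_1 = (10 - (4)·0.219 - (3)·-0.891) / (8) = 1.475
  x_2 = (3 - (1)·1.475 - (-4)·-0.891) / (8) = -0.255
  x_3 = (-12 - (-3)·1.475 - (3)·-0.255) / (10) = -0.681
Iteration 3:
  x_1 = (10 - (4)·-0.255 - (3)·-0.681) / (8) = 1.633
  x_2 = (3 - (1)·1.633 - (-4)·-0.681) / (8) = -0.170
  x_3 = (-12 - (-3)·1.633 - (3)·-0.170) / (10) = -0.659

(1.633, -0.170, -0.659)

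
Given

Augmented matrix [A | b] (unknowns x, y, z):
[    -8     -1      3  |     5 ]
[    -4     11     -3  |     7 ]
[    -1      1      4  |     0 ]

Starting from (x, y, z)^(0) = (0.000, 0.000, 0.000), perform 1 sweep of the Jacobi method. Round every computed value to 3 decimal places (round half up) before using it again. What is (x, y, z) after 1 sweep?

Iteration 1:
  x = (5 - (-1)·0.000 - (3)·0.000) / (-8) = -0.625
  y = (7 - (-4)·0.000 - (-3)·0.000) / (11) = 0.636
  z = (0 - (-1)·0.000 - (1)·0.000) / (4) = 0.000

(-0.625, 0.636, 0.000)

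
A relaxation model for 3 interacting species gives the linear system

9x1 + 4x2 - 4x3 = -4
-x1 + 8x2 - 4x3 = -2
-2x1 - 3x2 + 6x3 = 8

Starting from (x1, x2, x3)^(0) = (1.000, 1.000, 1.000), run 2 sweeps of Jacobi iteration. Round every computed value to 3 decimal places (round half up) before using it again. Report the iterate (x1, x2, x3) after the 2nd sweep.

(0.352, 0.778, 1.373)

Iteration 1:
  x1 = (-4 - (4)·1.000 - (-4)·1.000) / (9) = -0.444
  x2 = (-2 - (-1)·1.000 - (-4)·1.000) / (8) = 0.375
  x3 = (8 - (-2)·1.000 - (-3)·1.000) / (6) = 2.167
Iteration 2:
  x1 = (-4 - (4)·0.375 - (-4)·2.167) / (9) = 0.352
  x2 = (-2 - (-1)·-0.444 - (-4)·2.167) / (8) = 0.778
  x3 = (8 - (-2)·-0.444 - (-3)·0.375) / (6) = 1.373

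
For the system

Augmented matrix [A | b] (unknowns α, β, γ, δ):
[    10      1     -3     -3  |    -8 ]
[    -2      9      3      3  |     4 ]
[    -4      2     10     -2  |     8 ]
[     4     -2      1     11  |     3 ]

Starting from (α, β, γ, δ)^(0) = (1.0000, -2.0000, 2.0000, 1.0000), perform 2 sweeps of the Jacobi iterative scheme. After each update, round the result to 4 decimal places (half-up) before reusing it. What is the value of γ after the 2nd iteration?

Iteration 1:
  α = (-8 - (1)·-2.0000 - (-3)·2.0000 - (-3)·1.0000) / (10) = 0.3000
  β = (4 - (-2)·1.0000 - (3)·2.0000 - (3)·1.0000) / (9) = -0.3333
  γ = (8 - (-4)·1.0000 - (2)·-2.0000 - (-2)·1.0000) / (10) = 1.8000
  δ = (3 - (4)·1.0000 - (-2)·-2.0000 - (1)·2.0000) / (11) = -0.6364
Iteration 2:
  α = (-8 - (1)·-0.3333 - (-3)·1.8000 - (-3)·-0.6364) / (10) = -0.4176
  β = (4 - (-2)·0.3000 - (3)·1.8000 - (3)·-0.6364) / (9) = 0.1232
  γ = (8 - (-4)·0.3000 - (2)·-0.3333 - (-2)·-0.6364) / (10) = 0.8594
  δ = (3 - (4)·0.3000 - (-2)·-0.3333 - (1)·1.8000) / (11) = -0.0606

0.8594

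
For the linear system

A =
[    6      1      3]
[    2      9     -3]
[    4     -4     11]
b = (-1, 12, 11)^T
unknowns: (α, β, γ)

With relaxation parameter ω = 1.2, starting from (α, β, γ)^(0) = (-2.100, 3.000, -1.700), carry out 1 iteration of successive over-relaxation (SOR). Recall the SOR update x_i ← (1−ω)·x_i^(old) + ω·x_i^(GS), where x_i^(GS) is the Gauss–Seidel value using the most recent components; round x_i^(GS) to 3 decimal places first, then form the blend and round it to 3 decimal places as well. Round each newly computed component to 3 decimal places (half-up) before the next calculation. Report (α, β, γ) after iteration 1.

(0.640, 0.149, 1.325)

Iteration 1:
  α: GS value = (-1 - (1)·3.000 - (3)·-1.700) / (6) = 0.183;  α ← (1−ω)·-2.100 + ω·0.183 = 0.640
  β: GS value = (12 - (2)·0.640 - (-3)·-1.700) / (9) = 0.624;  β ← (1−ω)·3.000 + ω·0.624 = 0.149
  γ: GS value = (11 - (4)·0.640 - (-4)·0.149) / (11) = 0.821;  γ ← (1−ω)·-1.700 + ω·0.821 = 1.325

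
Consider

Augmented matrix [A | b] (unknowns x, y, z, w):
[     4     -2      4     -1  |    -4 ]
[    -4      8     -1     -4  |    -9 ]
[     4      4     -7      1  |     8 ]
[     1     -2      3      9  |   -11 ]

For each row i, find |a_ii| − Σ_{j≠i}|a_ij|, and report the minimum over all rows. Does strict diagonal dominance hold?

-3

row 1: |4| − (2+4+1) = -3
row 2: |8| − (4+1+4) = -1
row 3: |-7| − (4+4+1) = -2
row 4: |9| − (1+2+3) = 3
minimum over rows = -3 → not strictly diagonally dominant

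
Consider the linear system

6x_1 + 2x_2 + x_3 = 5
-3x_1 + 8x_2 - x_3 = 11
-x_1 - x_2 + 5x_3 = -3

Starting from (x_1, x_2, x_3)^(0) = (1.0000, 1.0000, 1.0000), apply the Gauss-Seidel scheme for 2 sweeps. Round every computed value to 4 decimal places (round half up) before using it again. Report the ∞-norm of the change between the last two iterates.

Iteration 1:
  x_1 = (5 - (2)·1.0000 - (1)·1.0000) / (6) = 0.3333
  x_2 = (11 - (-3)·0.3333 - (-1)·1.0000) / (8) = 1.6250
  x_3 = (-3 - (-1)·0.3333 - (-1)·1.6250) / (5) = -0.2083
Iteration 2:
  x_1 = (5 - (2)·1.6250 - (1)·-0.2083) / (6) = 0.3264
  x_2 = (11 - (-3)·0.3264 - (-1)·-0.2083) / (8) = 1.4714
  x_3 = (-3 - (-1)·0.3264 - (-1)·1.4714) / (5) = -0.2404
Change: (-0.0069, -0.1536, -0.0321) → max |·| = 0.1536

0.1536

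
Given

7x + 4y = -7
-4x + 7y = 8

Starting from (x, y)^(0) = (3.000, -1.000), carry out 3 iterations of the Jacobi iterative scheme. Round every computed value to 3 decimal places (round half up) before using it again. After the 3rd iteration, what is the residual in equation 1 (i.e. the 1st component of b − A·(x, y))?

5.039

Iteration 1:
  x = (-7 - (4)·-1.000) / (7) = -0.429
  y = (8 - (-4)·3.000) / (7) = 2.857
Iteration 2:
  x = (-7 - (4)·2.857) / (7) = -2.633
  y = (8 - (-4)·-0.429) / (7) = 0.898
Iteration 3:
  x = (-7 - (4)·0.898) / (7) = -1.513
  y = (8 - (-4)·-2.633) / (7) = -0.362
Residual b − A·x = (5.039, 4.482)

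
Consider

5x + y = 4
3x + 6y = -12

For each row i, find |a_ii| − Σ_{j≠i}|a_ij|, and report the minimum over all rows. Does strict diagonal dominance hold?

row 1: |5| − (1) = 4
row 2: |6| − (3) = 3
minimum over rows = 3 → strictly diagonally dominant (convergence guaranteed)

3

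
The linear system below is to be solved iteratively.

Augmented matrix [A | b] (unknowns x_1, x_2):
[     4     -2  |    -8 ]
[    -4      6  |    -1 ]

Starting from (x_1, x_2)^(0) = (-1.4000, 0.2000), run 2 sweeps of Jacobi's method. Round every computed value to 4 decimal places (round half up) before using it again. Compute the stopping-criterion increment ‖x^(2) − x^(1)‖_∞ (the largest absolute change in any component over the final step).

0.6500

Iteration 1:
  x_1 = (-8 - (-2)·0.2000) / (4) = -1.9000
  x_2 = (-1 - (-4)·-1.4000) / (6) = -1.1000
Iteration 2:
  x_1 = (-8 - (-2)·-1.1000) / (4) = -2.5500
  x_2 = (-1 - (-4)·-1.9000) / (6) = -1.4333
Change: (-0.6500, -0.3333) → max |·| = 0.6500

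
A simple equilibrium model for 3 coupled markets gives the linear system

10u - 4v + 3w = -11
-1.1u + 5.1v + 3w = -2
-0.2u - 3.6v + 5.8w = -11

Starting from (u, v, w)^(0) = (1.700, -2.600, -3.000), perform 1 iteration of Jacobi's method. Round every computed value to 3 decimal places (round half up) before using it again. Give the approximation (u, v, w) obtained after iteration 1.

Iteration 1:
  u = (-11 - (-4)·-2.600 - (3)·-3.000) / (10) = -1.240
  v = (-2 - (-1.1)·1.700 - (3)·-3.000) / (5.1) = 1.739
  w = (-11 - (-0.2)·1.700 - (-3.6)·-2.600) / (5.8) = -3.452

(-1.240, 1.739, -3.452)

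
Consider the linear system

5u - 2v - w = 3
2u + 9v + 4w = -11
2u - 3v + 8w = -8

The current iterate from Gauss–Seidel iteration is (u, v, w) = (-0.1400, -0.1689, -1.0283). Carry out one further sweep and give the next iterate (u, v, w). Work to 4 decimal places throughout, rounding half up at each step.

(0.3268, -0.8378, -1.3959)

One sweep:
  u = (3 - (-2)·-0.1689 - (-1)·-1.0283) / (5) = 0.3268
  v = (-11 - (2)·0.3268 - (4)·-1.0283) / (9) = -0.8378
  w = (-8 - (2)·0.3268 - (-3)·-0.8378) / (8) = -1.3959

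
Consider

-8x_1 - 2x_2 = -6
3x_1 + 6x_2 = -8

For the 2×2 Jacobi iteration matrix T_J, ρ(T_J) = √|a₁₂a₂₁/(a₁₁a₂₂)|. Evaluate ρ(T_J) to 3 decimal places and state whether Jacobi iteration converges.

0.354

a₁₂a₂₁/(a₁₁a₂₂) = (-2)·(3) / ((-8)·(6)) = 0.125000
ρ = √|0.125000| = √0.125000 = 0.354
ρ < 1, so Jacobi converges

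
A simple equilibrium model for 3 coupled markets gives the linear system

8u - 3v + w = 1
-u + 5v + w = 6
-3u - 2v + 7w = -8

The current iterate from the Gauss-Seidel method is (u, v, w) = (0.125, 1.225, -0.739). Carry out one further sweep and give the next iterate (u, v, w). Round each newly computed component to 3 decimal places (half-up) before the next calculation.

One sweep:
  u = (1 - (-3)·1.225 - (1)·-0.739) / (8) = 0.677
  v = (6 - (-1)·0.677 - (1)·-0.739) / (5) = 1.483
  w = (-8 - (-3)·0.677 - (-2)·1.483) / (7) = -0.429

(0.677, 1.483, -0.429)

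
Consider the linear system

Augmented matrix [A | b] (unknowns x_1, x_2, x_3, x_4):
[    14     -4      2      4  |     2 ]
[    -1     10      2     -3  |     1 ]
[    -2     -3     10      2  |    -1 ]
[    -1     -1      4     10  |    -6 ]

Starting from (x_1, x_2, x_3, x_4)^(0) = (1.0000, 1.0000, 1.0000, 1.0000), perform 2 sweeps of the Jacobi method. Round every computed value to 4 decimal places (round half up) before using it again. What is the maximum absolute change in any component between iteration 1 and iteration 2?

0.4800

Iteration 1:
  x_1 = (2 - (-4)·1.0000 - (2)·1.0000 - (4)·1.0000) / (14) = 0.0000
  x_2 = (1 - (-1)·1.0000 - (2)·1.0000 - (-3)·1.0000) / (10) = 0.3000
  x_3 = (-1 - (-2)·1.0000 - (-3)·1.0000 - (2)·1.0000) / (10) = 0.2000
  x_4 = (-6 - (-1)·1.0000 - (-1)·1.0000 - (4)·1.0000) / (10) = -0.8000
Iteration 2:
  x_1 = (2 - (-4)·0.3000 - (2)·0.2000 - (4)·-0.8000) / (14) = 0.4286
  x_2 = (1 - (-1)·0.0000 - (2)·0.2000 - (-3)·-0.8000) / (10) = -0.1800
  x_3 = (-1 - (-2)·0.0000 - (-3)·0.3000 - (2)·-0.8000) / (10) = 0.1500
  x_4 = (-6 - (-1)·0.0000 - (-1)·0.3000 - (4)·0.2000) / (10) = -0.6500
Change: (0.4286, -0.4800, -0.0500, 0.1500) → max |·| = 0.4800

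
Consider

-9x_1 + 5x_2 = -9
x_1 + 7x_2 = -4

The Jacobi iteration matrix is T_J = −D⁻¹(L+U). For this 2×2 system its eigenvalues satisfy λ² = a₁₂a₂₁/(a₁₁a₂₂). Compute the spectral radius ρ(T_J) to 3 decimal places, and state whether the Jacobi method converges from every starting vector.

a₁₂a₂₁/(a₁₁a₂₂) = (5)·(1) / ((-9)·(7)) = -0.079365
ρ = √|-0.079365| = √0.079365 = 0.282
ρ < 1, so Jacobi converges

0.282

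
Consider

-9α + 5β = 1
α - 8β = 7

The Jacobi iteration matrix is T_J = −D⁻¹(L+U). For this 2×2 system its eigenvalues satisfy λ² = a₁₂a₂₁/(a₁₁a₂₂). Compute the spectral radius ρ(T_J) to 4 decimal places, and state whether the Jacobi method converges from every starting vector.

0.2635

a₁₂a₂₁/(a₁₁a₂₂) = (5)·(1) / ((-9)·(-8)) = 0.069444
ρ = √|0.069444| = √0.069444 = 0.2635
ρ < 1, so Jacobi converges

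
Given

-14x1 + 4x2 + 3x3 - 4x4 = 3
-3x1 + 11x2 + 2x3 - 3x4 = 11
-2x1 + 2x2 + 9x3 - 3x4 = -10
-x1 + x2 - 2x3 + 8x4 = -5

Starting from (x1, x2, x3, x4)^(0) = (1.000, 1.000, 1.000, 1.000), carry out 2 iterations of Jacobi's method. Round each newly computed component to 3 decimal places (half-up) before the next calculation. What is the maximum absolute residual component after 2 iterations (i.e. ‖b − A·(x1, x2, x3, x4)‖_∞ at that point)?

1.125

Iteration 1:
  x1 = (3 - (4)·1.000 - (3)·1.000 - (-4)·1.000) / (-14) = 0.000
  x2 = (11 - (-3)·1.000 - (2)·1.000 - (-3)·1.000) / (11) = 1.364
  x3 = (-10 - (-2)·1.000 - (2)·1.000 - (-3)·1.000) / (9) = -0.778
  x4 = (-5 - (-1)·1.000 - (1)·1.000 - (-2)·1.000) / (8) = -0.375
Iteration 2:
  x1 = (3 - (4)·1.364 - (3)·-0.778 - (-4)·-0.375) / (-14) = 0.116
  x2 = (11 - (-3)·0.000 - (2)·-0.778 - (-3)·-0.375) / (11) = 1.039
  x3 = (-10 - (-2)·0.000 - (2)·1.364 - (-3)·-0.375) / (9) = -1.539
  x4 = (-5 - (-1)·0.000 - (1)·1.364 - (-2)·-0.778) / (8) = -0.990
Residual b − A·x = (1.125, 0.027, -0.965, -1.081); ∞-norm = 1.125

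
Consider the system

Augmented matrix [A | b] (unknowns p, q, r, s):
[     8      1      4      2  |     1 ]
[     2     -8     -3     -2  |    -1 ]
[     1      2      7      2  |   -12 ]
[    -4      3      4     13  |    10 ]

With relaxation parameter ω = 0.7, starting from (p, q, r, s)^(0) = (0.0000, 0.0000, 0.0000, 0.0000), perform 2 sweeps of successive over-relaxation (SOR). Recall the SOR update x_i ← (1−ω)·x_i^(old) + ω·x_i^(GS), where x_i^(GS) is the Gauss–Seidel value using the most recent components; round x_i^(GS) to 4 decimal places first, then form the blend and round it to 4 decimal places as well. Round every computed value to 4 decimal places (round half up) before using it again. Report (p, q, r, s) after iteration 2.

Iteration 1:
  p: GS value = (1 - (1)·0.0000 - (4)·0.0000 - (2)·0.0000) / (8) = 0.1250;  p ← (1−ω)·0.0000 + ω·0.1250 = 0.0875
  q: GS value = (-1 - (2)·0.0875 - (-3)·0.0000 - (-2)·0.0000) / (-8) = 0.1469;  q ← (1−ω)·0.0000 + ω·0.1469 = 0.1028
  r: GS value = (-12 - (1)·0.0875 - (2)·0.1028 - (2)·0.0000) / (7) = -1.7562;  r ← (1−ω)·0.0000 + ω·-1.7562 = -1.2293
  s: GS value = (10 - (-4)·0.0875 - (3)·0.1028 - (4)·-1.2293) / (13) = 1.1507;  s ← (1−ω)·0.0000 + ω·1.1507 = 0.8055
Iteration 2:
  p: GS value = (1 - (1)·0.1028 - (4)·-1.2293 - (2)·0.8055) / (8) = 0.5254;  p ← (1−ω)·0.0875 + ω·0.5254 = 0.3940
  q: GS value = (-1 - (2)·0.3940 - (-3)·-1.2293 - (-2)·0.8055) / (-8) = 0.4831;  q ← (1−ω)·0.1028 + ω·0.4831 = 0.3690
  r: GS value = (-12 - (1)·0.3940 - (2)·0.3690 - (2)·0.8055) / (7) = -2.1061;  r ← (1−ω)·-1.2293 + ω·-2.1061 = -1.8431
  s: GS value = (10 - (-4)·0.3940 - (3)·0.3690 - (4)·-1.8431) / (13) = 1.3724;  s ← (1−ω)·0.8055 + ω·1.3724 = 1.2023

(0.3940, 0.3690, -1.8431, 1.2023)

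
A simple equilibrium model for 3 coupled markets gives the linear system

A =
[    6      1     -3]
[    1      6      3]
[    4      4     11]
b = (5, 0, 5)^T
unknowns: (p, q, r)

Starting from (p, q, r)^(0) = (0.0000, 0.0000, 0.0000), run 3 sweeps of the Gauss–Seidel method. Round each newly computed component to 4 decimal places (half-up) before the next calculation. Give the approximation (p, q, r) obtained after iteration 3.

Iteration 1:
  p = (5 - (1)·0.0000 - (-3)·0.0000) / (6) = 0.8333
  q = (0 - (1)·0.8333 - (3)·0.0000) / (6) = -0.1389
  r = (5 - (4)·0.8333 - (4)·-0.1389) / (11) = 0.2020
Iteration 2:
  p = (5 - (1)·-0.1389 - (-3)·0.2020) / (6) = 0.9575
  q = (0 - (1)·0.9575 - (3)·0.2020) / (6) = -0.2606
  r = (5 - (4)·0.9575 - (4)·-0.2606) / (11) = 0.2011
Iteration 3:
  p = (5 - (1)·-0.2606 - (-3)·0.2011) / (6) = 0.9773
  q = (0 - (1)·0.9773 - (3)·0.2011) / (6) = -0.2634
  r = (5 - (4)·0.9773 - (4)·-0.2634) / (11) = 0.1949

(0.9773, -0.2634, 0.1949)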